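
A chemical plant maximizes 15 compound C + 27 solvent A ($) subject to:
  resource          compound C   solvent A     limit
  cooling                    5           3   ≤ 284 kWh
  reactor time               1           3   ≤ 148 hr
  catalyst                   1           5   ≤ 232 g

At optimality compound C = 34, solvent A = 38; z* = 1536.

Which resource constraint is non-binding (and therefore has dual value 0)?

cooling: 284/284 (binding)
reactor time: 148/148 (binding)
catalyst: 224/232 (slack 8)
By complementary slackness, a constraint with positive slack has shadow price 0 → catalyst.

catalyst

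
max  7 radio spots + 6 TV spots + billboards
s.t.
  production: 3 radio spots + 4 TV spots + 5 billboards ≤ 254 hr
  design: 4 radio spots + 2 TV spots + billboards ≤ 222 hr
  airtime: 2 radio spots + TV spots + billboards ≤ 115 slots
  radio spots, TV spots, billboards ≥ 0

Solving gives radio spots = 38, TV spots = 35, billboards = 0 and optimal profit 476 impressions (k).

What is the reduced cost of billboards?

At the optimum: production uses 254 of 254 (binding); design uses 222 of 222 (binding); airtime uses 111 of 115 (slack = 4).
By complementary slackness, y = 0 for the non-binding constraint.
Dual feasibility on the basic columns requires 3·y_production + 4·y_design = 7, 4·y_production + 2·y_design = 6.
This yields shadow prices y_production = 1, y_design = 1.
Reduced cost of billboards: c₃ − yᵀa₃ = 1 − (1·5 + 1·1) = 1 − 6 = -5.

-5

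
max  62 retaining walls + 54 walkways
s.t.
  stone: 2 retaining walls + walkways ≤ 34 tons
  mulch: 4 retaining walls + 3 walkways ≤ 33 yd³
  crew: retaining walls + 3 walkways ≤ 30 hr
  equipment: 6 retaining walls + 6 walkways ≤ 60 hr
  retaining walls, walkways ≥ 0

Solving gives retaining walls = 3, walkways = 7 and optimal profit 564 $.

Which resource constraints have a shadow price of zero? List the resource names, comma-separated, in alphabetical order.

stone: 13/34 (slack 21)
mulch: 33/33 (binding)
crew: 24/30 (slack 6)
equipment: 60/60 (binding)
By complementary slackness, a constraint with positive slack has shadow price 0 → crew, stone.

crew, stone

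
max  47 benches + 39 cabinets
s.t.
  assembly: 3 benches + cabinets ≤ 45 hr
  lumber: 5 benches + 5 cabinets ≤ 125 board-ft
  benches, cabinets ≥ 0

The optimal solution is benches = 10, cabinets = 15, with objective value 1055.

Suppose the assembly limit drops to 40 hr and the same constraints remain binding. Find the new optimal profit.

Check each constraint at x*: assembly 45/45 (tight); lumber 125/125 (tight).
From A_Bᵀ y = c: 3·y_assembly + 5·y_lumber = 47; 1·y_assembly + 5·y_lumber = 39.
→ y_assembly = 4 and y_lumber = 7.
Δz = y_assembly·Δb = 4 × (-5) = -20, so new z* = 1055 − 20 = 1035.

1035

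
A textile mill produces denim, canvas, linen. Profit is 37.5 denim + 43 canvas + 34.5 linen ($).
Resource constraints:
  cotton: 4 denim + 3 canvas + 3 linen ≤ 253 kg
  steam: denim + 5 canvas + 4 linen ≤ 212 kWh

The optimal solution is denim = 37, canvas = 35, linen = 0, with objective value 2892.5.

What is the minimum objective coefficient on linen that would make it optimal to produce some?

39.5

Check each constraint at x*: cotton 253/253 (tight); steam 212/212 (tight).
The binding rows give the dual system: 4·y_cotton + 1·y_steam = 37.5 and 3·y_cotton + 5·y_steam = 43.
This yields shadow prices y_cotton = 8.5, y_steam = 3.5.
linen enters the basis when its profit ≥ yᵀa₃ = 8.5·3 + 3.5·4 = 39.5.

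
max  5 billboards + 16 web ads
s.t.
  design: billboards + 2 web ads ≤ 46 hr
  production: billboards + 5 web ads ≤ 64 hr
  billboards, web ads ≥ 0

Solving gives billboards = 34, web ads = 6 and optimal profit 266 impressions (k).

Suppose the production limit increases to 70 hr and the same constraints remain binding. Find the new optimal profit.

At the optimum: design uses 46 of 46 (binding); production uses 64 of 64 (binding).
The binding rows give the dual system: 1·y_design + 1·y_production = 5 and 2·y_design + 5·y_production = 16.
Solving: y_design = 3, y_production = 2.
Δz = y_production·Δb = 2 × (6) = 12, so new z* = 266 + 12 = 278.

278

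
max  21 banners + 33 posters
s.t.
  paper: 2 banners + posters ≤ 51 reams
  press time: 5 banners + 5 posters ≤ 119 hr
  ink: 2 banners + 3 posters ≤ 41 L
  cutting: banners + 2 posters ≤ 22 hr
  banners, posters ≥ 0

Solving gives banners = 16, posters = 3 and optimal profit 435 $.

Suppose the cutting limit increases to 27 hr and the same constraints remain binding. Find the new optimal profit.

Check each constraint at x*: paper 35/51 (slack 16); press time 95/119 (slack 24); ink 41/41 (tight); cutting 22/22 (tight).
Slack constraints have shadow price 0 (complementary slackness).
From A_Bᵀ y = c: 2·y_ink + 1·y_cutting = 21; 3·y_ink + 2·y_cutting = 33.
→ y_ink = 9 and y_cutting = 3.
Δz = y_cutting·Δb = 3 × (5) = 15, so new z* = 435 + 15 = 450.

450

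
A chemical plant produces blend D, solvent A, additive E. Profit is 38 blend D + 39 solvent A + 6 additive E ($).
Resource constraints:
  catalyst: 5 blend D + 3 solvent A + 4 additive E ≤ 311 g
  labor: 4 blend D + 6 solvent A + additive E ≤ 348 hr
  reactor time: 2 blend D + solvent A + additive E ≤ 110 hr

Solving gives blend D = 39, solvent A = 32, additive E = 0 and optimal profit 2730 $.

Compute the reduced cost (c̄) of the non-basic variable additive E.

-8

Binding: labor and reactor time. Non-binding: catalyst (20 unused).
Slack constraints have shadow price 0 (complementary slackness).
From A_Bᵀ y = c: 4·y_labor + 2·y_reactor time = 38; 6·y_labor + 1·y_reactor time = 39.
This yields shadow prices y_labor = 5, y_reactor time = 9.
Reduced cost of additive E: c₃ − yᵀa₃ = 6 − (5·1 + 9·1) = 6 − 14 = -8.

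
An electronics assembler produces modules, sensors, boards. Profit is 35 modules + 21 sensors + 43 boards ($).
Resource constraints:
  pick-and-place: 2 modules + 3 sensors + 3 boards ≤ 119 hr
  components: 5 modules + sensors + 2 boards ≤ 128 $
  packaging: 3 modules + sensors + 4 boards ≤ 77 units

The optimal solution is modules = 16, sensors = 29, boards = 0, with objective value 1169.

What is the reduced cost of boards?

-5

At the optimum: pick-and-place uses 119 of 119 (binding); components uses 109 of 128 (slack = 19); packaging uses 77 of 77 (binding).
By complementary slackness, y = 0 for the non-binding constraint.
From A_Bᵀ y = c: 2·y_pick-and-place + 3·y_packaging = 35; 3·y_pick-and-place + 1·y_packaging = 21.
→ y_pick-and-place = 4 and y_packaging = 9.
Reduced cost of boards: c₃ − yᵀa₃ = 43 − (4·3 + 9·4) = 43 − 48 = -5.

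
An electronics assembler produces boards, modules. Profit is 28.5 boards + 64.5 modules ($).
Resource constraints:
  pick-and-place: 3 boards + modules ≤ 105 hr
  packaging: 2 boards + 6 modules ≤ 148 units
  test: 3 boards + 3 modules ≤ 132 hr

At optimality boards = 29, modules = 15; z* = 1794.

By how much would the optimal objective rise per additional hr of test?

Binding: packaging and test. Non-binding: pick-and-place (3 unused).
By complementary slackness, y = 0 for the non-binding constraint.
From A_Bᵀ y = c: 2·y_packaging + 3·y_test = 28.5; 6·y_packaging + 3·y_test = 64.5.
→ y_packaging = 9 and y_test = 3.5.
Shadow price of test = 3.5.

3.5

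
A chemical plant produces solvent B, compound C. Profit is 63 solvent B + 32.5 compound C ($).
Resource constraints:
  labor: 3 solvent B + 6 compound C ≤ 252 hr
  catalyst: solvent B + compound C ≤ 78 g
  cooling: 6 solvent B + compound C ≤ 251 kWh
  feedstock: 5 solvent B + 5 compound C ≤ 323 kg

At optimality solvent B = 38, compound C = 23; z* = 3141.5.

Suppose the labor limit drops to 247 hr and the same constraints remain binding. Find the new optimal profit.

3121.5

Binding: labor and cooling. Non-binding: catalyst (17 unused), feedstock (18 unused).
By complementary slackness, y = 0 for the non-binding constraints.
The binding rows give the dual system: 3·y_labor + 6·y_cooling = 63 and 6·y_labor + 1·y_cooling = 32.5.
→ y_labor = 4 and y_cooling = 8.5.
Δz = y_labor·Δb = 4 × (-5) = -20, so new z* = 3141.5 − 20 = 3121.5.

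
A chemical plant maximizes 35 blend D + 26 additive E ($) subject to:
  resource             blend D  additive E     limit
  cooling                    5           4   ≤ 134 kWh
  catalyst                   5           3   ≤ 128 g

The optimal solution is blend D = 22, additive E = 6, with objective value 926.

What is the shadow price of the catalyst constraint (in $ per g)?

2

At the optimum: cooling uses 134 of 134 (binding); catalyst uses 128 of 128 (binding).
The binding rows give the dual system: 5·y_cooling + 5·y_catalyst = 35 and 4·y_cooling + 3·y_catalyst = 26.
This yields shadow prices y_cooling = 5, y_catalyst = 2.
Shadow price of catalyst = 2.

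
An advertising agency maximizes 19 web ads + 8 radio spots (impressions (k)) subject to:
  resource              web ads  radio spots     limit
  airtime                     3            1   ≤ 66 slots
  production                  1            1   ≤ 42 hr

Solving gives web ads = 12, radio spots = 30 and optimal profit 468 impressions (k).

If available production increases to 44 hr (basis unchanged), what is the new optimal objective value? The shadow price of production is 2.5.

473

Δb = 2, so new z* = 468 + (2.5)·(2) = 468 + 5 = 473.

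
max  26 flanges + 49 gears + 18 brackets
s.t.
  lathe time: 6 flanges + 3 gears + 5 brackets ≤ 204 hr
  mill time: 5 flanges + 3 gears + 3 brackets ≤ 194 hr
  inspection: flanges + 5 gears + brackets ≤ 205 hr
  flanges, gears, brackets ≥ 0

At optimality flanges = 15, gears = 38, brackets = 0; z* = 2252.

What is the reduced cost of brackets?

At the optimum: lathe time uses 204 of 204 (binding); mill time uses 189 of 194 (slack = 5); inspection uses 205 of 205 (binding).
Since mill time is not tight, its dual is 0.
Dual feasibility on the basic columns requires 6·y_lathe time + 1·y_inspection = 26, 3·y_lathe time + 5·y_inspection = 49.
This yields shadow prices y_lathe time = 3, y_inspection = 8.
Reduced cost of brackets: c₃ − yᵀa₃ = 18 − (3·5 + 8·1) = 18 − 23 = -5.

-5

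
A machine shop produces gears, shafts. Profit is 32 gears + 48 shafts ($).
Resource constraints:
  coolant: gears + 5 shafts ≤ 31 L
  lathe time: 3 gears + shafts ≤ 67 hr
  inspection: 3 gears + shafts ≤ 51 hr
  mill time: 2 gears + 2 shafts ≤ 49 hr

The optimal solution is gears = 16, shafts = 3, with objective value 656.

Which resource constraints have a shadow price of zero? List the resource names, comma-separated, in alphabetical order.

lathe time, mill time

coolant: 31/31 (binding)
lathe time: 51/67 (slack 16)
inspection: 51/51 (binding)
mill time: 38/49 (slack 11)
By complementary slackness, a constraint with positive slack has shadow price 0 → lathe time, mill time.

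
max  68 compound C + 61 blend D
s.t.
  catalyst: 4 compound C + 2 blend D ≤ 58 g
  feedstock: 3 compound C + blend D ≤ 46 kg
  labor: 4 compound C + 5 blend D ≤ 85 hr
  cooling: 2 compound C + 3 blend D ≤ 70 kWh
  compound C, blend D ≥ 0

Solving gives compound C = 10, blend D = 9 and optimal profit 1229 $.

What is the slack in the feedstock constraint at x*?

7

feedstock used = 3·10 + 1·9 = 39; slack = 46 − 39 = 7.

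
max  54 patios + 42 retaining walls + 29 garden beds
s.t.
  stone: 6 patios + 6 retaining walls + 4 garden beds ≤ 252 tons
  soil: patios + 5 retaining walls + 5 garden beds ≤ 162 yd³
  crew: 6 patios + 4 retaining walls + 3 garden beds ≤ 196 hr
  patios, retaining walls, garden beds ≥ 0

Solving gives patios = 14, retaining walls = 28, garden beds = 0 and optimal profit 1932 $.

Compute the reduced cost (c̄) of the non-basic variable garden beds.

Check each constraint at x*: stone 252/252 (tight); soil 154/162 (slack 8); crew 196/196 (tight).
Since soil is not tight, its dual is 0.
The binding rows give the dual system: 6·y_stone + 6·y_crew = 54 and 6·y_stone + 4·y_crew = 42.
→ y_stone = 3 and y_crew = 6.
Reduced cost of garden beds: c₃ − yᵀa₃ = 29 − (3·4 + 6·3) = 29 − 30 = -1.

-1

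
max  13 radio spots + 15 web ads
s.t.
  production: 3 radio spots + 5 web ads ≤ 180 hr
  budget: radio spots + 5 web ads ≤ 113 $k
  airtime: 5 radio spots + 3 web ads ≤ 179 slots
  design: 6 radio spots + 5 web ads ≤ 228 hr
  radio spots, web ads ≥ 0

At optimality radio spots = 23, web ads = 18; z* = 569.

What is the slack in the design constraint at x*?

design used = 6·23 + 5·18 = 228; slack = 228 − 228 = 0.

0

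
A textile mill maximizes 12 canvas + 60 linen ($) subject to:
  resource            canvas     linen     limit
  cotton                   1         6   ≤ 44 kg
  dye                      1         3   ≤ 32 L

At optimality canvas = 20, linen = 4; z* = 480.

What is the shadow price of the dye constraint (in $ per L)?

4

At the optimum: cotton uses 44 of 44 (binding); dye uses 32 of 32 (binding).
Dual feasibility on the basic columns requires 1·y_cotton + 1·y_dye = 12, 6·y_cotton + 3·y_dye = 60.
Solving: y_cotton = 8, y_dye = 4.
Shadow price of dye = 4.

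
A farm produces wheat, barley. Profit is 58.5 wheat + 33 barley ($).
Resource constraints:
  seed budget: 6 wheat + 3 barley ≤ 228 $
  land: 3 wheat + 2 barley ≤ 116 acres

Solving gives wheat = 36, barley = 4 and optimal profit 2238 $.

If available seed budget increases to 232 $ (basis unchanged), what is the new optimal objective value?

Check each constraint at x*: seed budget 228/228 (tight); land 116/116 (tight).
Dual feasibility on the basic columns requires 6·y_seed budget + 3·y_land = 58.5, 3·y_seed budget + 2·y_land = 33.
This yields shadow prices y_seed budget = 6, y_land = 7.5.
Δz = y_seed budget·Δb = 6 × (4) = 24, so new z* = 2238 + 24 = 2262.

2262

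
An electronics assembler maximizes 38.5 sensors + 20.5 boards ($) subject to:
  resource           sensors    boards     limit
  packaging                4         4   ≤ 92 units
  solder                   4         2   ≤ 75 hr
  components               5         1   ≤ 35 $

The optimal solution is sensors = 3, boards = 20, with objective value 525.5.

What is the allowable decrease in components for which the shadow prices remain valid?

Binding constraints: packaging, components. The basis is B = [[4,4],[5,1]] with det -16.
Per unit decrease in components, x* moves by d = (-0.25, 0.25).
The basis stays optimal until sensors reaches 0; allowable decrease = 12 $.

12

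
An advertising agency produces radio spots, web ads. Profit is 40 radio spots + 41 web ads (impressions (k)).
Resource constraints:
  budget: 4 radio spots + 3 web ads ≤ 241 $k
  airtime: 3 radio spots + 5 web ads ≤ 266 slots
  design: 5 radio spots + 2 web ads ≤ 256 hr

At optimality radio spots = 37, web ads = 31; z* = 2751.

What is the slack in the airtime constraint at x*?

0

airtime used = 3·37 + 5·31 = 266; slack = 266 − 266 = 0.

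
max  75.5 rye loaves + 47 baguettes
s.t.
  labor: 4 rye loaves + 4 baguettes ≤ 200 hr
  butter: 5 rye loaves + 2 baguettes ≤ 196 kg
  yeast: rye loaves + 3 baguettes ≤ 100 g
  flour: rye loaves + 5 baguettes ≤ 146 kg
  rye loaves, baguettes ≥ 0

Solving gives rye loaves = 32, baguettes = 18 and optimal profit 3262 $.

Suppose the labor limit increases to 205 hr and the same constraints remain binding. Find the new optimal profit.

Binding: labor and butter. Non-binding: yeast (14 unused), flour (24 unused).
By complementary slackness, y = 0 for the non-binding constraints.
From A_Bᵀ y = c: 4·y_labor + 5·y_butter = 75.5; 4·y_labor + 2·y_butter = 47.
This yields shadow prices y_labor = 7, y_butter = 9.5.
Δz = y_labor·Δb = 7 × (5) = 35, so new z* = 3262 + 35 = 3297.

3297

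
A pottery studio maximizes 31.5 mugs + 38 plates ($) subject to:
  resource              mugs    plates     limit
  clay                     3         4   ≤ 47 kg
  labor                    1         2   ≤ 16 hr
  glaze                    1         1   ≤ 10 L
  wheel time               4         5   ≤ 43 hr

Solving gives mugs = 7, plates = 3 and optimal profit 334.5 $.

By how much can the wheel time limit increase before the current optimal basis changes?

Binding constraints: glaze, wheel time. The basis is B = [[1,1],[4,5]] with det 1.
Per unit increase in wheel time, x* moves by d = (-1, 1).
The basis stays optimal until labor becomes binding; allowable increase = 3 hr.

3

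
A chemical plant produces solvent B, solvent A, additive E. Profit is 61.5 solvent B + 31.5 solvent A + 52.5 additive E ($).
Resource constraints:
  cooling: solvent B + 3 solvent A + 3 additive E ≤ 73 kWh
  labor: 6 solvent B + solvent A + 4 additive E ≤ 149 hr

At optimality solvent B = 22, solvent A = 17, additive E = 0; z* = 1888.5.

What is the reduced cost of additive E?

-6

At the optimum: cooling uses 73 of 73 (binding); labor uses 149 of 149 (binding).
The binding rows give the dual system: 1·y_cooling + 6·y_labor = 61.5 and 3·y_cooling + 1·y_labor = 31.5.
→ y_cooling = 7.5 and y_labor = 9.
Reduced cost of additive E: c₃ − yᵀa₃ = 52.5 − (7.5·3 + 9·4) = 52.5 − 58.5 = -6.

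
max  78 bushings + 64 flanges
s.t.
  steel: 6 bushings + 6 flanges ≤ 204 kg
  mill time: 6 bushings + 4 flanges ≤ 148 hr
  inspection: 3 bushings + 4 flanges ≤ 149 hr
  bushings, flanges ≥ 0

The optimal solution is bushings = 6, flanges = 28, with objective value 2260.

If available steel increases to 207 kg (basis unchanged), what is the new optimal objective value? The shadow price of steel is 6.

2278

Δb = 3, so new z* = 2260 + (6)·(3) = 2260 + 18 = 2278.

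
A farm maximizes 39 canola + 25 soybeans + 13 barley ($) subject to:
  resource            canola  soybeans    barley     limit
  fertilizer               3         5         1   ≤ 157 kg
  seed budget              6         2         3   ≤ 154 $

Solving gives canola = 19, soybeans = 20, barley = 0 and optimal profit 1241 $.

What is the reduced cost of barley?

-5

At the optimum: fertilizer uses 157 of 157 (binding); seed budget uses 154 of 154 (binding).
The binding rows give the dual system: 3·y_fertilizer + 6·y_seed budget = 39 and 5·y_fertilizer + 2·y_seed budget = 25.
This yields shadow prices y_fertilizer = 3, y_seed budget = 5.
Reduced cost of barley: c₃ − yᵀa₃ = 13 − (3·1 + 5·3) = 13 − 18 = -5.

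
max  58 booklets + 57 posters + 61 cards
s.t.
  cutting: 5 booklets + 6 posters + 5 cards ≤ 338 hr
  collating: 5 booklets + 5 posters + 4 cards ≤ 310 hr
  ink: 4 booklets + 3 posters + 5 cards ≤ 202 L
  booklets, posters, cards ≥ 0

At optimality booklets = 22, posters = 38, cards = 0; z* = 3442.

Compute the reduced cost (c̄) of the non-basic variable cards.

Binding: cutting and ink. Non-binding: collating (10 unused).
Slack constraints have shadow price 0 (complementary slackness).
The binding rows give the dual system: 5·y_cutting + 4·y_ink = 58 and 6·y_cutting + 3·y_ink = 57.
→ y_cutting = 6 and y_ink = 7.
Reduced cost of cards: c₃ − yᵀa₃ = 61 − (6·5 + 7·5) = 61 − 65 = -4.

-4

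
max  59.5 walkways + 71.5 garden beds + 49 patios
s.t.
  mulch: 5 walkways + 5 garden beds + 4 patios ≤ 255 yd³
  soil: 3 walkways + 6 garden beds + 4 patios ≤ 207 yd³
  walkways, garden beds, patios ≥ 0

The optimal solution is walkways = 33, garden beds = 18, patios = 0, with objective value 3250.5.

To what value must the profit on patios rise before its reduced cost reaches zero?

54

Both mulch and soil are binding at x*.
The binding rows give the dual system: 5·y_mulch + 3·y_soil = 59.5 and 5·y_mulch + 6·y_soil = 71.5.
→ y_mulch = 9.5 and y_soil = 4.
patios enters the basis when its profit ≥ yᵀa₃ = 9.5·4 + 4·4 = 54.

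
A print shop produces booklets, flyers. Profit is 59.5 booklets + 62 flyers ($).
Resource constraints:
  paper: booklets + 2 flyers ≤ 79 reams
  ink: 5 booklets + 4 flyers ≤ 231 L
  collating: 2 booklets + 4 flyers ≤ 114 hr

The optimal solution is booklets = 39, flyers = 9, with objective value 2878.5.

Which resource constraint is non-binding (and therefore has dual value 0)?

paper: 57/79 (slack 22)
ink: 231/231 (binding)
collating: 114/114 (binding)
By complementary slackness, a constraint with positive slack has shadow price 0 → paper.

paper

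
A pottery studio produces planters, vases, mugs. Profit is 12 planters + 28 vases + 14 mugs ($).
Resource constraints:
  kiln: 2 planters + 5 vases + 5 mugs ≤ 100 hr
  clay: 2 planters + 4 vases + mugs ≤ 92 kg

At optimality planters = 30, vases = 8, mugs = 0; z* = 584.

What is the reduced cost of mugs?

At the optimum: kiln uses 100 of 100 (binding); clay uses 92 of 92 (binding).
Dual feasibility on the basic columns requires 2·y_kiln + 2·y_clay = 12, 5·y_kiln + 4·y_clay = 28.
This yields shadow prices y_kiln = 4, y_clay = 2.
Reduced cost of mugs: c₃ − yᵀa₃ = 14 − (4·5 + 2·1) = 14 − 22 = -8.

-8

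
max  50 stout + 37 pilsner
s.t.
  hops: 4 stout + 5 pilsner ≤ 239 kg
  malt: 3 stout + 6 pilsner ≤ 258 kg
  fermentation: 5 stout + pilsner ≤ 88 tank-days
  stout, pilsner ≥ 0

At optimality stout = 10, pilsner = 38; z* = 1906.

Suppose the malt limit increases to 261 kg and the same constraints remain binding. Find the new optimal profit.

At the optimum: hops uses 230 of 239 (slack = 9); malt uses 258 of 258 (binding); fermentation uses 88 of 88 (binding).
By complementary slackness, y = 0 for the non-binding constraint.
From A_Bᵀ y = c: 3·y_malt + 5·y_fermentation = 50; 6·y_malt + 1·y_fermentation = 37.
This yields shadow prices y_malt = 5, y_fermentation = 7.
Δz = y_malt·Δb = 5 × (3) = 15, so new z* = 1906 + 15 = 1921.

1921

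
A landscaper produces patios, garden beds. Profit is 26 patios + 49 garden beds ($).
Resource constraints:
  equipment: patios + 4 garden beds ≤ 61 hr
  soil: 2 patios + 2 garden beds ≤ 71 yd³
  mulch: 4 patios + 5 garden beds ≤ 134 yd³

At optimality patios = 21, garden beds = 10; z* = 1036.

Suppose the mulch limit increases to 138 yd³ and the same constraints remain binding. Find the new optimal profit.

1056

Check each constraint at x*: equipment 61/61 (tight); soil 62/71 (slack 9); mulch 134/134 (tight).
Slack constraints have shadow price 0 (complementary slackness).
The binding rows give the dual system: 1·y_equipment + 4·y_mulch = 26 and 4·y_equipment + 5·y_mulch = 49.
Solving: y_equipment = 6, y_mulch = 5.
Δz = y_mulch·Δb = 5 × (4) = 20, so new z* = 1036 + 20 = 1056.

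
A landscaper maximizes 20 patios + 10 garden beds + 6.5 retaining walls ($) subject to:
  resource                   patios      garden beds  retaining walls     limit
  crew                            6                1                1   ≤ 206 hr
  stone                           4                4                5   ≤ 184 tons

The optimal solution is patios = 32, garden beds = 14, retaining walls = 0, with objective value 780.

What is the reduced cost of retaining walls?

-5.5

Both crew and stone are binding at x*.
Dual feasibility on the basic columns requires 6·y_crew + 4·y_stone = 20, 1·y_crew + 4·y_stone = 10.
This yields shadow prices y_crew = 2, y_stone = 2.
Reduced cost of retaining walls: c₃ − yᵀa₃ = 6.5 − (2·1 + 2·5) = 6.5 − 12 = -5.5.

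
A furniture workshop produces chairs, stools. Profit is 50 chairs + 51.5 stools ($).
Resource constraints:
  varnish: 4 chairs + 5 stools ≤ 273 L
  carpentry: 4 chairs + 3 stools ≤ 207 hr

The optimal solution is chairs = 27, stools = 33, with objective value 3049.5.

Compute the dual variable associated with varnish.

7

Check each constraint at x*: varnish 273/273 (tight); carpentry 207/207 (tight).
Dual feasibility on the basic columns requires 4·y_varnish + 4·y_carpentry = 50, 5·y_varnish + 3·y_carpentry = 51.5.
This yields shadow prices y_varnish = 7, y_carpentry = 5.5.
Shadow price of varnish = 7.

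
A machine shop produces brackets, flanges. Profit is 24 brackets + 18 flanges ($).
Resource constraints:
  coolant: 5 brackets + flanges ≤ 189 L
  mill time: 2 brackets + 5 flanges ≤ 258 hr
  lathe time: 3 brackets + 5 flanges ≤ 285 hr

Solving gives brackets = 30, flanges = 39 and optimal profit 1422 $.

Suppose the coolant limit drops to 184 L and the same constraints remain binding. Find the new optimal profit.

1407

Check each constraint at x*: coolant 189/189 (tight); mill time 255/258 (slack 3); lathe time 285/285 (tight).
By complementary slackness, y = 0 for the non-binding constraint.
Dual feasibility on the basic columns requires 5·y_coolant + 3·y_lathe time = 24, 1·y_coolant + 5·y_lathe time = 18.
Solving: y_coolant = 3, y_lathe time = 3.
Δz = y_coolant·Δb = 3 × (-5) = -15, so new z* = 1422 − 15 = 1407.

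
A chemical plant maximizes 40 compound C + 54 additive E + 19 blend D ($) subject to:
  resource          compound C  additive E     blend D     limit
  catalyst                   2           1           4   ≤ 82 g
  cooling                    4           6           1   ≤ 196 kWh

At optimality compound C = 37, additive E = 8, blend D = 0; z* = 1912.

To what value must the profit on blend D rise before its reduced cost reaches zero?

Both catalyst and cooling are binding at x*.
From A_Bᵀ y = c: 2·y_catalyst + 4·y_cooling = 40; 1·y_catalyst + 6·y_cooling = 54.
This yields shadow prices y_catalyst = 3, y_cooling = 8.5.
blend D enters the basis when its profit ≥ yᵀa₃ = 3·4 + 8.5·1 = 20.5.

20.5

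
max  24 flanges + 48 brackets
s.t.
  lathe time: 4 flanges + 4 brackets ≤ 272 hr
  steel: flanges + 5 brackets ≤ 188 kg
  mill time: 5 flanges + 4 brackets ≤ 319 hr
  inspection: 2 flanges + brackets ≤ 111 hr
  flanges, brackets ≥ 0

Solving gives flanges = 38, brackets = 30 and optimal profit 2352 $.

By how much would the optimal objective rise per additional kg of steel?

At the optimum: lathe time uses 272 of 272 (binding); steel uses 188 of 188 (binding); mill time uses 310 of 319 (slack = 9); inspection uses 106 of 111 (slack = 5).
Slack constraints have shadow price 0 (complementary slackness).
The binding rows give the dual system: 4·y_lathe time + 1·y_steel = 24 and 4·y_lathe time + 5·y_steel = 48.
→ y_lathe time = 4.5 and y_steel = 6.
Shadow price of steel = 6.

6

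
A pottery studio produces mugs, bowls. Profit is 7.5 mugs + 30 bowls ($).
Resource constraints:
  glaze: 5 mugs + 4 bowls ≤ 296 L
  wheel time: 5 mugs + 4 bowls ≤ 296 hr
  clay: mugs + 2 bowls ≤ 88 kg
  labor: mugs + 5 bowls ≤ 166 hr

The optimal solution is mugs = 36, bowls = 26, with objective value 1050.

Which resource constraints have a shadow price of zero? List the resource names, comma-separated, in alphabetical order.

glaze: 284/296 (slack 12)
wheel time: 284/296 (slack 12)
clay: 88/88 (binding)
labor: 166/166 (binding)
By complementary slackness, a constraint with positive slack has shadow price 0 → glaze, wheel time.

glaze, wheel time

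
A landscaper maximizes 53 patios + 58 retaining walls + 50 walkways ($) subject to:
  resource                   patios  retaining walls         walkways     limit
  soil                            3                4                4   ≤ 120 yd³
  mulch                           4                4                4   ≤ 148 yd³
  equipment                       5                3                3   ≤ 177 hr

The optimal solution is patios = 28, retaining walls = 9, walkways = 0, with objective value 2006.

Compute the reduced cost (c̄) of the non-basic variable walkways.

Check each constraint at x*: soil 120/120 (tight); mulch 148/148 (tight); equipment 167/177 (slack 10).
Slack constraints have shadow price 0 (complementary slackness).
Dual feasibility on the basic columns requires 3·y_soil + 4·y_mulch = 53, 4·y_soil + 4·y_mulch = 58.
This yields shadow prices y_soil = 5, y_mulch = 9.5.
Reduced cost of walkways: c₃ − yᵀa₃ = 50 − (5·4 + 9.5·4) = 50 − 58 = -8.

-8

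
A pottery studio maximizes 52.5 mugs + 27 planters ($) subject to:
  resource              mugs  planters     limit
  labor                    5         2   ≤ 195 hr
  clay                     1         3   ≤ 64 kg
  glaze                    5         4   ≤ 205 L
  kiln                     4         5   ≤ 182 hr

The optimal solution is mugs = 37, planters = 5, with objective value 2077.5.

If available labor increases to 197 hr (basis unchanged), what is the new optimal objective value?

At the optimum: labor uses 195 of 195 (binding); clay uses 52 of 64 (slack = 12); glaze uses 205 of 205 (binding); kiln uses 173 of 182 (slack = 9).
Slack constraints have shadow price 0 (complementary slackness).
From A_Bᵀ y = c: 5·y_labor + 5·y_glaze = 52.5; 2·y_labor + 4·y_glaze = 27.
→ y_labor = 7.5 and y_glaze = 3.
Δz = y_labor·Δb = 7.5 × (2) = 15, so new z* = 2077.5 + 15 = 2092.5.

2092.5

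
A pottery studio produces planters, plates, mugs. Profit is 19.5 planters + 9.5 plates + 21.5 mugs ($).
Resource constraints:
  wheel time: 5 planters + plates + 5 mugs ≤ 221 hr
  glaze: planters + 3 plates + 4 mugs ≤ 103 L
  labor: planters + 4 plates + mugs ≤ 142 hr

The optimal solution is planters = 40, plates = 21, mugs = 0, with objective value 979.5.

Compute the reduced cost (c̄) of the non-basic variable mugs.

-4

Check each constraint at x*: wheel time 221/221 (tight); glaze 103/103 (tight); labor 124/142 (slack 18).
Since labor is not tight, its dual is 0.
From A_Bᵀ y = c: 5·y_wheel time + 1·y_glaze = 19.5; 1·y_wheel time + 3·y_glaze = 9.5.
Solving: y_wheel time = 3.5, y_glaze = 2.
Reduced cost of mugs: c₃ − yᵀa₃ = 21.5 − (3.5·5 + 2·4) = 21.5 − 25.5 = -4.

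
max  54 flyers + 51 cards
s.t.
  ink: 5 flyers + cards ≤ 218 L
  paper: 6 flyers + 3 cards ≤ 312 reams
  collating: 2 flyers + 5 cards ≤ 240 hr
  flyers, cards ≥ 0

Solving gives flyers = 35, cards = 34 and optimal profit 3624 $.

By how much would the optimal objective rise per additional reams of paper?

7

At the optimum: ink uses 209 of 218 (slack = 9); paper uses 312 of 312 (binding); collating uses 240 of 240 (binding).
Since ink is not tight, its dual is 0.
The binding rows give the dual system: 6·y_paper + 2·y_collating = 54 and 3·y_paper + 5·y_collating = 51.
→ y_paper = 7 and y_collating = 6.
Shadow price of paper = 7.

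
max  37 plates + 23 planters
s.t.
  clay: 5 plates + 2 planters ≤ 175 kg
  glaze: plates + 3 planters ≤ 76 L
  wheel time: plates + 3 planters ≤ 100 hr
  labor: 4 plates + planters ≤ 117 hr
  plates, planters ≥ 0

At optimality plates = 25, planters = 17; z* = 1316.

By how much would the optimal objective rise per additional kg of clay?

Binding: glaze and labor. Non-binding: clay (16 unused), wheel time (24 unused).
Since clay, wheel time are not tight, their duals are 0.
From A_Bᵀ y = c: 1·y_glaze + 4·y_labor = 37; 3·y_glaze + 1·y_labor = 23.
This yields shadow prices y_glaze = 5, y_labor = 8.
Shadow price of clay = 0.

0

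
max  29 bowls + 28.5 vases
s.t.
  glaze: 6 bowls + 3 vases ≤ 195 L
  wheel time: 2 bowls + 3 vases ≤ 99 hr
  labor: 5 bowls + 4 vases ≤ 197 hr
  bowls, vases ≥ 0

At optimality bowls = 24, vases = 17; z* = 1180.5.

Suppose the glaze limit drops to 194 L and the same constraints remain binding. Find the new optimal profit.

1178

Binding: glaze and wheel time. Non-binding: labor (9 unused).
Slack constraints have shadow price 0 (complementary slackness).
The binding rows give the dual system: 6·y_glaze + 2·y_wheel time = 29 and 3·y_glaze + 3·y_wheel time = 28.5.
Solving: y_glaze = 2.5, y_wheel time = 7.
Δz = y_glaze·Δb = 2.5 × (-1) = -2.5, so new z* = 1180.5 − 2.5 = 1178.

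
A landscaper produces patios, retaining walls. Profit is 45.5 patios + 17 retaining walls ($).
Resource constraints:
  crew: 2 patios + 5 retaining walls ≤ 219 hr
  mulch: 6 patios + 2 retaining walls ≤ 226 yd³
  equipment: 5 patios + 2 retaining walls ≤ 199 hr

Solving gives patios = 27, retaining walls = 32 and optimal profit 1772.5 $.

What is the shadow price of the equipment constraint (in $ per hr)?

5.5

At the optimum: crew uses 214 of 219 (slack = 5); mulch uses 226 of 226 (binding); equipment uses 199 of 199 (binding).
By complementary slackness, y = 0 for the non-binding constraint.
The binding rows give the dual system: 6·y_mulch + 5·y_equipment = 45.5 and 2·y_mulch + 2·y_equipment = 17.
Solving: y_mulch = 3, y_equipment = 5.5.
Shadow price of equipment = 5.5.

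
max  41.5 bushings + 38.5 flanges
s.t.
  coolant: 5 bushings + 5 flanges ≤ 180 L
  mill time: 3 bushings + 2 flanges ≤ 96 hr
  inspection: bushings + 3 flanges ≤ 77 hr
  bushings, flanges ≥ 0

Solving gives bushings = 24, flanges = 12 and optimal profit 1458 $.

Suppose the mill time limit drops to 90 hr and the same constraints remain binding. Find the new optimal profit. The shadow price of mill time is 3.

Δb = -6, so new z* = 1458 + (3)·(-6) = 1458 − 18 = 1440.

1440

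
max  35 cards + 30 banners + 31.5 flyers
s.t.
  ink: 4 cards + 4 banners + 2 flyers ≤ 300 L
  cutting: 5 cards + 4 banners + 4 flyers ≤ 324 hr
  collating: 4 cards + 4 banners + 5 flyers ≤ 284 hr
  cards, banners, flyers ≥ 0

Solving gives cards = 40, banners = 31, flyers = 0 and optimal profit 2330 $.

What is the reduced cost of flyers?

-1

Check each constraint at x*: ink 284/300 (slack 16); cutting 324/324 (tight); collating 284/284 (tight).
By complementary slackness, y = 0 for the non-binding constraint.
The binding rows give the dual system: 5·y_cutting + 4·y_collating = 35 and 4·y_cutting + 4·y_collating = 30.
Solving: y_cutting = 5, y_collating = 2.5.
Reduced cost of flyers: c₃ − yᵀa₃ = 31.5 − (5·4 + 2.5·5) = 31.5 − 32.5 = -1.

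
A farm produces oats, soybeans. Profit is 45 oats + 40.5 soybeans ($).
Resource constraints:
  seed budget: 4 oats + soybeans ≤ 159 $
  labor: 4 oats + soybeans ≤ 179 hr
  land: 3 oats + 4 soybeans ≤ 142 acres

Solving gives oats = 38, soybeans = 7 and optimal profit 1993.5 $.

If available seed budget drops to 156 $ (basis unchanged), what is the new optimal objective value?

1980

At the optimum: seed budget uses 159 of 159 (binding); labor uses 159 of 179 (slack = 20); land uses 142 of 142 (binding).
Since labor is not tight, its dual is 0.
From A_Bᵀ y = c: 4·y_seed budget + 3·y_land = 45; 1·y_seed budget + 4·y_land = 40.5.
Solving: y_seed budget = 4.5, y_land = 9.
Δz = y_seed budget·Δb = 4.5 × (-3) = -13.5, so new z* = 1993.5 − 13.5 = 1980.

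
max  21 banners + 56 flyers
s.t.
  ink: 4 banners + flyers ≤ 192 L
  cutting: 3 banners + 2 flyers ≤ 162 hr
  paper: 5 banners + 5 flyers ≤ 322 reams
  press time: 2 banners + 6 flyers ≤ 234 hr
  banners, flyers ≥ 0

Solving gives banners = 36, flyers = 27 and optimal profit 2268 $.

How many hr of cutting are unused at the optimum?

0

cutting used = 3·36 + 2·27 = 162; slack = 162 − 162 = 0.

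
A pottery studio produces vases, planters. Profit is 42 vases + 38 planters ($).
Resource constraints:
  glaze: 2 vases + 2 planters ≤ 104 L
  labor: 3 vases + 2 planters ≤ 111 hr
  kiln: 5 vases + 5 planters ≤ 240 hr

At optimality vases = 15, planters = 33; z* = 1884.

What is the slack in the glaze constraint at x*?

glaze used = 2·15 + 2·33 = 96; slack = 104 − 96 = 8.

8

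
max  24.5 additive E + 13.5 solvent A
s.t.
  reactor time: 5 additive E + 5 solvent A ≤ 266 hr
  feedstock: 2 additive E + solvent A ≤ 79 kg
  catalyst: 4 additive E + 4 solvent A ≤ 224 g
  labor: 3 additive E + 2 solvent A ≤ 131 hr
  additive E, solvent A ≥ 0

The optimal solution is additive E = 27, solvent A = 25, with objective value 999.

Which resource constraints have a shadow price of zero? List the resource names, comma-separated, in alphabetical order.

reactor time: 260/266 (slack 6)
feedstock: 79/79 (binding)
catalyst: 208/224 (slack 16)
labor: 131/131 (binding)
By complementary slackness, a constraint with positive slack has shadow price 0 → catalyst, reactor time.

catalyst, reactor time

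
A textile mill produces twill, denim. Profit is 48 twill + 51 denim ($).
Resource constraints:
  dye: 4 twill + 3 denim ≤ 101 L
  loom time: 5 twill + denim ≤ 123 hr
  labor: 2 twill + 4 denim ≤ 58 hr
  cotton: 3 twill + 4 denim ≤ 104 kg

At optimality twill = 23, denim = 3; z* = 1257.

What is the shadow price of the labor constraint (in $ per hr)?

6

At the optimum: dye uses 101 of 101 (binding); loom time uses 118 of 123 (slack = 5); labor uses 58 of 58 (binding); cotton uses 81 of 104 (slack = 23).
Since loom time, cotton are not tight, their duals are 0.
The binding rows give the dual system: 4·y_dye + 2·y_labor = 48 and 3·y_dye + 4·y_labor = 51.
→ y_dye = 9 and y_labor = 6.
Shadow price of labor = 6.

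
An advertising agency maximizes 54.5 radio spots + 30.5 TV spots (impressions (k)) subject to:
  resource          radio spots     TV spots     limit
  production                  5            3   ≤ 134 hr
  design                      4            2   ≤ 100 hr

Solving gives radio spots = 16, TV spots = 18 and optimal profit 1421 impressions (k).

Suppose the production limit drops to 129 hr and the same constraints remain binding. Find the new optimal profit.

1388.5

Check each constraint at x*: production 134/134 (tight); design 100/100 (tight).
From A_Bᵀ y = c: 5·y_production + 4·y_design = 54.5; 3·y_production + 2·y_design = 30.5.
This yields shadow prices y_production = 6.5, y_design = 5.5.
Δz = y_production·Δb = 6.5 × (-5) = -32.5, so new z* = 1421 − 32.5 = 1388.5.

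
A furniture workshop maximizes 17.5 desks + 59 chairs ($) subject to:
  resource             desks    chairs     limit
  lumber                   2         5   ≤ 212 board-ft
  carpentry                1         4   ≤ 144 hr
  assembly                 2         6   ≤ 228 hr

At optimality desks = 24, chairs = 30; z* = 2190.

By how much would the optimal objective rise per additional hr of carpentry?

6.5

Binding: carpentry and assembly. Non-binding: lumber (14 unused).
By complementary slackness, y = 0 for the non-binding constraint.
Dual feasibility on the basic columns requires 1·y_carpentry + 2·y_assembly = 17.5, 4·y_carpentry + 6·y_assembly = 59.
This yields shadow prices y_carpentry = 6.5, y_assembly = 5.5.
Shadow price of carpentry = 6.5.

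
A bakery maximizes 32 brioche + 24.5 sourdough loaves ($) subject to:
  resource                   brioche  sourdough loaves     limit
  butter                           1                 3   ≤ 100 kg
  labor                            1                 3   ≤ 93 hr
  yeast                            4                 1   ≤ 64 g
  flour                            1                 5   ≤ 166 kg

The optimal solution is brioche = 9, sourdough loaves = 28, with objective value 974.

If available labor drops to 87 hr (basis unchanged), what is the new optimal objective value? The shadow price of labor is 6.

Δb = -6, so new z* = 974 + (6)·(-6) = 974 − 36 = 938.

938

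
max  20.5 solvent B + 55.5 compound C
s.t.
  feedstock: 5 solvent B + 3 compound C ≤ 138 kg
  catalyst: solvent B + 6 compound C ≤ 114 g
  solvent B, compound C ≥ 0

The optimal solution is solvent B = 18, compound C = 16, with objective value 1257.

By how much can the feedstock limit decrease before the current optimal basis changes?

Binding constraints: feedstock, catalyst. The basis is B = [[5,3],[1,6]] with det 27.
Per unit decrease in feedstock, x* moves by d = (-0.2222, 0.037).
The basis stays optimal until solvent B reaches 0; allowable decrease = 81 kg.

81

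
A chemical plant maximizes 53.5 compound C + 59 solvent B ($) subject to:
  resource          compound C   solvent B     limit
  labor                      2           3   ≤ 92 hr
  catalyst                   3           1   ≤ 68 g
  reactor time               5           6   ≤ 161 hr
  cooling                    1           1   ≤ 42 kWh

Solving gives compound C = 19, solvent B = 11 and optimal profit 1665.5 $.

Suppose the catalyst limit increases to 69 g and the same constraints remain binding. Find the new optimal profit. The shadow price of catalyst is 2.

1667.5

Δb = 1, so new z* = 1665.5 + (2)·(1) = 1665.5 + 2 = 1667.5.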